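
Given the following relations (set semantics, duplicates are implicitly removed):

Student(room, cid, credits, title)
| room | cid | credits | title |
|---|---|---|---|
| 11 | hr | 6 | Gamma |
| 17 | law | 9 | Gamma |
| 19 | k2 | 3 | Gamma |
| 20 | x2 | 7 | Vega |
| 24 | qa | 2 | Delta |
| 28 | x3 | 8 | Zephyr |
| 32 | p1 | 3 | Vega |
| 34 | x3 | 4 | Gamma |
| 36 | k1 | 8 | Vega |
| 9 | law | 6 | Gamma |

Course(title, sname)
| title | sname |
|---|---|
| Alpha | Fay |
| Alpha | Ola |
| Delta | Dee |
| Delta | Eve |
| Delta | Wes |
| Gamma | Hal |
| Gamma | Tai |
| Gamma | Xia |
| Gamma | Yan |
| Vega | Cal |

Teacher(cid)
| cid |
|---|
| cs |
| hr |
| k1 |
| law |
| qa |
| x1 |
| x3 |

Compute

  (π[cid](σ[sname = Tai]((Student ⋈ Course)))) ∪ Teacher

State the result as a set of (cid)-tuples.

Natural join on title: {(11, hr, 6, Gamma, Hal), (11, hr, 6, Gamma, Tai), (11, hr, 6, Gamma, Xia), (11, hr, 6, Gamma, Yan), (17, law, 9, Gamma, Hal), (17, law, 9, Gamma, Tai), (17, law, 9, Gamma, Xia), (17, law, 9, Gamma, Yan), (19, k2, 3, Gamma, Hal), (19, k2, 3, Gamma, Tai), (19, k2, 3, Gamma, Xia), (19, k2, 3, Gamma, Yan), (20, x2, 7, Vega, Cal), (24, qa, 2, Delta, Dee), (24, qa, 2, Delta, Eve), (24, qa, 2, Delta, Wes), (32, p1, 3, Vega, Cal), (34, x3, 4, Gamma, Hal), (34, x3, 4, Gamma, Tai), (34, x3, 4, Gamma, Xia), (34, x3, 4, Gamma, Yan), (36, k1, 8, Vega, Cal), (9, law, 6, Gamma, Hal), (9, law, 6, Gamma, Tai), (9, law, 6, Gamma, Xia), (9, law, 6, Gamma, Yan)}
σ[sname = Tai]: keep tuples satisfying sname = Tai → {(11, hr, 6, Gamma, Tai), (17, law, 9, Gamma, Tai), (19, k2, 3, Gamma, Tai), (34, x3, 4, Gamma, Tai), (9, law, 6, Gamma, Tai)}
π[cid]: project onto (cid) (1 duplicate(s) eliminated) → {hr, k2, law, x3}
Taking the union: {cs, hr, k1, k2, law, qa, x1, x3}

{cs, hr, k1, k2, law, qa, x1, x3}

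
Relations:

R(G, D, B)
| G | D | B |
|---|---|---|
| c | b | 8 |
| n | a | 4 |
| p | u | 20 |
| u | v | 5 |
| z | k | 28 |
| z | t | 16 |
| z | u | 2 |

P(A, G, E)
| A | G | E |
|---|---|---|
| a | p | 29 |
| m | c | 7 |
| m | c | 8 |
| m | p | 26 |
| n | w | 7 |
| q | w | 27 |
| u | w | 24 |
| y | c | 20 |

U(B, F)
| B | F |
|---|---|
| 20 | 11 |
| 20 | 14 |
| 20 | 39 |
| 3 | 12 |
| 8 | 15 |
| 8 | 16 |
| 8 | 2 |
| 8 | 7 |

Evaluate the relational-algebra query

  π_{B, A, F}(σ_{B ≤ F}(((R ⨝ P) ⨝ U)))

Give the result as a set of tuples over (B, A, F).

Joining R and P on G yields {(c, b, 8, m, 7), (c, b, 8, m, 8), (c, b, 8, y, 20), (p, u, 20, a, 29), (p, u, 20, m, 26)}.
Joining (R ⨝ P) and U on B yields {(c, b, 8, m, 7, 15), (c, b, 8, m, 7, 16), (c, b, 8, m, 7, 2), (c, b, 8, m, 7, 7), (c, b, 8, m, 8, 15), (c, b, 8, m, 8, 16), (c, b, 8, m, 8, 2), (c, b, 8, m, 8, 7), (c, b, 8, y, 20, 15), (c, b, 8, y, 20, 16), (c, b, 8, y, 20, 2), (c, b, 8, y, 20, 7), (p, u, 20, a, 29, 11), (p, u, 20, a, 29, 14), (p, u, 20, a, 29, 39), (p, u, 20, m, 26, 11), (p, u, 20, m, 26, 14), (p, u, 20, m, 26, 39)}.
σ[B ≤ F]: keep tuples satisfying B ≤ F → {(c, b, 8, m, 7, 15), (c, b, 8, m, 7, 16), (c, b, 8, m, 8, 15), (c, b, 8, m, 8, 16), (c, b, 8, y, 20, 15), (c, b, 8, y, 20, 16), (p, u, 20, a, 29, 39), (p, u, 20, m, 26, 39)}
Projecting to B, A, F (2 duplicate(s) eliminated): {(20, a, 39), (20, m, 39), (8, m, 15), (8, m, 16), (8, y, 15), (8, y, 16)}

{(20, a, 39), (20, m, 39), (8, m, 15), (8, m, 16), (8, y, 15), (8, y, 16)}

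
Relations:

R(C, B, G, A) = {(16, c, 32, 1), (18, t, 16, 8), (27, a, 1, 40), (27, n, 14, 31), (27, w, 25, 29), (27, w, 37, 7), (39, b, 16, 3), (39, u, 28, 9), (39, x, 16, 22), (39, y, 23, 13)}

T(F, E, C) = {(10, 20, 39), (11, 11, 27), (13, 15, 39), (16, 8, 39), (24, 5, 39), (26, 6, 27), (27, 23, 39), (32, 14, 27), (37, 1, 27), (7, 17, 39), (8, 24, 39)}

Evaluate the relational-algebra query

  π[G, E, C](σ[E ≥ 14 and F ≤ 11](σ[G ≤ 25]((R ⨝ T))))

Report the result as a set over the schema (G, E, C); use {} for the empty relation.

{(16, 17, 39), (16, 20, 39), (16, 24, 39), (23, 17, 39), (23, 20, 39), (23, 24, 39)}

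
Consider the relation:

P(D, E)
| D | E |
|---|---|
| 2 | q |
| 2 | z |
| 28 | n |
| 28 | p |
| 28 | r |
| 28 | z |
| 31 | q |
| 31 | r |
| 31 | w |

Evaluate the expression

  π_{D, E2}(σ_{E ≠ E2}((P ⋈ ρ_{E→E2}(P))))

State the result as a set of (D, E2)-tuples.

{(2, q), (2, z), (28, n), (28, p), (28, r), (28, z), (31, q), (31, r), (31, w)}

ρ[E→E2]: schema becomes (D, E2); tuples unchanged.
Joining P and ρ_{E→E2}(P) on D yields {(2, q, q), (2, q, z), (2, z, q), (2, z, z), (28, n, n), (28, n, p), (28, n, r), (28, n, z), (28, p, n), (28, p, p), (28, p, r), (28, p, z), (28, r, n), (28, r, p), (28, r, r), (28, r, z), (28, z, n), (28, z, p), (28, z, r), (28, z, z), (31, q, q), (31, q, r), (31, q, w), (31, r, q), (31, r, r), (31, r, w), (31, w, q), (31, w, r), (31, w, w)}.
Apply σ_{E ≠ E2}; surviving tuples: {(2, q, z), (2, z, q), (28, n, p), (28, n, r), (28, n, z), (28, p, n), (28, p, r), (28, p, z), (28, r, n), (28, r, p), (28, r, z), (28, z, n), (28, z, p), (28, z, r), (31, q, r), (31, q, w), (31, r, q), (31, r, w), (31, w, q), (31, w, r)}
π_{D, E2} gives {(2, q), (2, z), (28, n), (28, p), (28, r), (28, z), (31, q), (31, r), (31, w)} (11 duplicate(s) eliminated).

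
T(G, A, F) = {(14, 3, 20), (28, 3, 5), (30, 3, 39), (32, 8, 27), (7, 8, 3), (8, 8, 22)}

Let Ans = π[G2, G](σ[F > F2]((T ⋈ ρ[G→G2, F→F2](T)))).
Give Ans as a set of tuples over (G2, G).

ρ[G→G2, F→F2]: schema becomes (G2, A, F2); tuples unchanged.
T ⋈ ρ[G→G2, F→F2](T) (natural join on A): {(14, 3, 20, 14, 20), (14, 3, 20, 28, 5), (14, 3, 20, 30, 39), (28, 3, 5, 14, 20), (28, 3, 5, 28, 5), (28, 3, 5, 30, 39), (30, 3, 39, 14, 20), (30, 3, 39, 28, 5), (30, 3, 39, 30, 39), (32, 8, 27, 32, 27), (32, 8, 27, 7, 3), (32, 8, 27, 8, 22), (7, 8, 3, 32, 27), (7, 8, 3, 7, 3), (7, 8, 3, 8, 22), (8, 8, 22, 32, 27), (8, 8, 22, 7, 3), (8, 8, 22, 8, 22)}
Filtering on F > F2 leaves {(14, 3, 20, 28, 5), (30, 3, 39, 14, 20), (30, 3, 39, 28, 5), (32, 8, 27, 7, 3), (32, 8, 27, 8, 22), (8, 8, 22, 7, 3)}.
Keep only column(s) G2, G: {(14, 30), (28, 14), (28, 30), (7, 32), (7, 8), (8, 32)}

{(14, 30), (28, 14), (28, 30), (7, 32), (7, 8), (8, 32)}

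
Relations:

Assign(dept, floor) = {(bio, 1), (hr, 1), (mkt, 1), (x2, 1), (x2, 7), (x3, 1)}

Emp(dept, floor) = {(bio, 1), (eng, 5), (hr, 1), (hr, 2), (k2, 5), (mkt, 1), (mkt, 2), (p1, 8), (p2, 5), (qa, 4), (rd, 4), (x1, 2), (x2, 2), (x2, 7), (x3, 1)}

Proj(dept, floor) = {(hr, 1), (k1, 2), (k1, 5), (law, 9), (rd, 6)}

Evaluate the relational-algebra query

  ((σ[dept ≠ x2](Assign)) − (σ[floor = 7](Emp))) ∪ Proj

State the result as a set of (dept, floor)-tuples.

{(bio, 1), (hr, 1), (k1, 2), (k1, 5), (law, 9), (mkt, 1), (rd, 6), (x3, 1)}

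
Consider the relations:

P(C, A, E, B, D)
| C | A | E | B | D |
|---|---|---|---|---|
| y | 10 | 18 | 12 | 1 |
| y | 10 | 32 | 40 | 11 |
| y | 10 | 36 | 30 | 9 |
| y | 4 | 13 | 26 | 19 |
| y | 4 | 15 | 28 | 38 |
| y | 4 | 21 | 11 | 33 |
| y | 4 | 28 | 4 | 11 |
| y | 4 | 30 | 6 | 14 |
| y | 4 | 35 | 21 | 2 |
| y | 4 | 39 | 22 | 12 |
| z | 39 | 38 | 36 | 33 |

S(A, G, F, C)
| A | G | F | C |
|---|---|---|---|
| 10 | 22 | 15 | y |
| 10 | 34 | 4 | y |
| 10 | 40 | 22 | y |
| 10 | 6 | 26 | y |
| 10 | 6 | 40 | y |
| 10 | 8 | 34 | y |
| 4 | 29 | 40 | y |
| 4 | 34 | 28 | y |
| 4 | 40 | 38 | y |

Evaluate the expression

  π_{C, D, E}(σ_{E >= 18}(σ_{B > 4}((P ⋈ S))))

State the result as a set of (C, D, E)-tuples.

{(y, 1, 18), (y, 11, 32), (y, 12, 39), (y, 14, 30), (y, 2, 35), (y, 33, 21), (y, 9, 36)}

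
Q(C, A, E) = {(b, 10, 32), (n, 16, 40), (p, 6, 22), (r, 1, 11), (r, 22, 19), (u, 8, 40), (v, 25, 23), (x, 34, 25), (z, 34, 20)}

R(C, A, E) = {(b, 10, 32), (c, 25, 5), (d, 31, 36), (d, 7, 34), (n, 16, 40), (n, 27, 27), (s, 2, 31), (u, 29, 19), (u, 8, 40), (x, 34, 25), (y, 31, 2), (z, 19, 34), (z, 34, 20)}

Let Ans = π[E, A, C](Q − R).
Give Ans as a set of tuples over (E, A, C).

Difference: {(b, 10, 32), (n, 16, 40), (p, 6, 22), (r, 1, 11), (r, 22, 19), (u, 8, 40), (v, 25, 23), (x, 34, 25), (z, 34, 20)} with {(b, 10, 32), (c, 25, 5), (d, 31, 36), (d, 7, 34), (n, 16, 40), (n, 27, 27), (s, 2, 31), (u, 29, 19), (u, 8, 40), (x, 34, 25), (y, 31, 2), (z, 19, 34), (z, 34, 20)} → {(p, 6, 22), (r, 1, 11), (r, 22, 19), (v, 25, 23)}
Projecting to E, A, C: {(11, 1, r), (19, 22, r), (22, 6, p), (23, 25, v)}

{(11, 1, r), (19, 22, r), (22, 6, p), (23, 25, v)}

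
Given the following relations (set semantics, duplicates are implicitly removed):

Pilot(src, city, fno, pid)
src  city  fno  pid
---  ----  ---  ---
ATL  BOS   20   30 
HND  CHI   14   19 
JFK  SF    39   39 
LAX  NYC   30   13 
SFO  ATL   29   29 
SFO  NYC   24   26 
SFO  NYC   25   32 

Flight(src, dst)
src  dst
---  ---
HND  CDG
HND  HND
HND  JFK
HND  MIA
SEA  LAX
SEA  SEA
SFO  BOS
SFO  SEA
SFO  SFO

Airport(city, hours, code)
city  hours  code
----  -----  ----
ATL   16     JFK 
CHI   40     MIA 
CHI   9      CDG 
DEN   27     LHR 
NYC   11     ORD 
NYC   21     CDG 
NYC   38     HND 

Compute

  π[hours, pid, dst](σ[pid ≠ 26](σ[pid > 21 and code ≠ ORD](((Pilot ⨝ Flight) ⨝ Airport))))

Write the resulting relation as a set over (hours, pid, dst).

Natural join on src: {(HND, CHI, 14, 19, CDG), (HND, CHI, 14, 19, HND), (HND, CHI, 14, 19, JFK), (HND, CHI, 14, 19, MIA), (SFO, ATL, 29, 29, BOS), (SFO, ATL, 29, 29, SEA), (SFO, ATL, 29, 29, SFO), (SFO, NYC, 24, 26, BOS), (SFO, NYC, 24, 26, SEA), (SFO, NYC, 24, 26, SFO), (SFO, NYC, 25, 32, BOS), (SFO, NYC, 25, 32, SEA), (SFO, NYC, 25, 32, SFO)}
Natural join on city: {(HND, CHI, 14, 19, CDG, 40, MIA), (HND, CHI, 14, 19, CDG, 9, CDG), (HND, CHI, 14, 19, HND, 40, MIA), (HND, CHI, 14, 19, HND, 9, CDG), (HND, CHI, 14, 19, JFK, 40, MIA), (HND, CHI, 14, 19, JFK, 9, CDG), (HND, CHI, 14, 19, MIA, 40, MIA), (HND, CHI, 14, 19, MIA, 9, CDG), (SFO, ATL, 29, 29, BOS, 16, JFK), (SFO, ATL, 29, 29, SEA, 16, JFK), (SFO, ATL, 29, 29, SFO, 16, JFK), (SFO, NYC, 24, 26, BOS, 11, ORD), (SFO, NYC, 24, 26, BOS, 21, CDG), (SFO, NYC, 24, 26, BOS, 38, HND), (SFO, NYC, 24, 26, SEA, 11, ORD), (SFO, NYC, 24, 26, SEA, 21, CDG), (SFO, NYC, 24, 26, SEA, 38, HND), (SFO, NYC, 24, 26, SFO, 11, ORD), (SFO, NYC, 24, 26, SFO, 21, CDG), (SFO, NYC, 24, 26, SFO, 38, HND), (SFO, NYC, 25, 32, BOS, 11, ORD), (SFO, NYC, 25, 32, BOS, 21, CDG), (SFO, NYC, 25, 32, BOS, 38, HND), (SFO, NYC, 25, 32, SEA, 11, ORD), (SFO, NYC, 25, 32, SEA, 21, CDG), (SFO, NYC, 25, 32, SEA, 38, HND), (SFO, NYC, 25, 32, SFO, 11, ORD), (SFO, NYC, 25, 32, SFO, 21, CDG), (SFO, NYC, 25, 32, SFO, 38, HND)}
Filtering on pid > 21 and code ≠ ORD leaves {(SFO, ATL, 29, 29, BOS, 16, JFK), (SFO, ATL, 29, 29, SEA, 16, JFK), (SFO, ATL, 29, 29, SFO, 16, JFK), (SFO, NYC, 24, 26, BOS, 21, CDG), (SFO, NYC, 24, 26, BOS, 38, HND), (SFO, NYC, 24, 26, SEA, 21, CDG), (SFO, NYC, 24, 26, SEA, 38, HND), (SFO, NYC, 24, 26, SFO, 21, CDG), (SFO, NYC, 24, 26, SFO, 38, HND), (SFO, NYC, 25, 32, BOS, 21, CDG), (SFO, NYC, 25, 32, BOS, 38, HND), (SFO, NYC, 25, 32, SEA, 21, CDG), (SFO, NYC, 25, 32, SEA, 38, HND), (SFO, NYC, 25, 32, SFO, 21, CDG), (SFO, NYC, 25, 32, SFO, 38, HND)}.
Filtering on pid ≠ 26 leaves {(SFO, ATL, 29, 29, BOS, 16, JFK), (SFO, ATL, 29, 29, SEA, 16, JFK), (SFO, ATL, 29, 29, SFO, 16, JFK), (SFO, NYC, 25, 32, BOS, 21, CDG), (SFO, NYC, 25, 32, BOS, 38, HND), (SFO, NYC, 25, 32, SEA, 21, CDG), (SFO, NYC, 25, 32, SEA, 38, HND), (SFO, NYC, 25, 32, SFO, 21, CDG), (SFO, NYC, 25, 32, SFO, 38, HND)}.
Keep only column(s) hours, pid, dst: {(16, 29, BOS), (16, 29, SEA), (16, 29, SFO), (21, 32, BOS), (21, 32, SEA), (21, 32, SFO), (38, 32, BOS), (38, 32, SEA), (38, 32, SFO)}

{(16, 29, BOS), (16, 29, SEA), (16, 29, SFO), (21, 32, BOS), (21, 32, SEA), (21, 32, SFO), (38, 32, BOS), (38, 32, SEA), (38, 32, SFO)}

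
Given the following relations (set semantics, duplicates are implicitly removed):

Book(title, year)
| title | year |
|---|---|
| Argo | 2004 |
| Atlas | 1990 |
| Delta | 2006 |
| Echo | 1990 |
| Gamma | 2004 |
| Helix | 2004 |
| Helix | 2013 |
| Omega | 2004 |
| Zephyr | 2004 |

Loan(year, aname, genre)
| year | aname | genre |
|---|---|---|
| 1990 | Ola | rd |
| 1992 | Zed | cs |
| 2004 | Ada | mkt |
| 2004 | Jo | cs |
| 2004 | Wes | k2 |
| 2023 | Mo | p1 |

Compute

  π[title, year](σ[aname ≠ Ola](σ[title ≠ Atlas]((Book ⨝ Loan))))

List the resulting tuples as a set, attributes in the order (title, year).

{(Argo, 2004), (Gamma, 2004), (Helix, 2004), (Omega, 2004), (Zephyr, 2004)}

Book ⋈ Loan (natural join on year): {(Argo, 2004, Ada, mkt), (Argo, 2004, Jo, cs), (Argo, 2004, Wes, k2), (Atlas, 1990, Ola, rd), (Echo, 1990, Ola, rd), (Gamma, 2004, Ada, mkt), (Gamma, 2004, Jo, cs), (Gamma, 2004, Wes, k2), (Helix, 2004, Ada, mkt), (Helix, 2004, Jo, cs), (Helix, 2004, Wes, k2), (Omega, 2004, Ada, mkt), (Omega, 2004, Jo, cs), (Omega, 2004, Wes, k2), (Zephyr, 2004, Ada, mkt), (Zephyr, 2004, Jo, cs), (Zephyr, 2004, Wes, k2)}
Selection title ≠ Atlas: {(Argo, 2004, Ada, mkt), (Argo, 2004, Jo, cs), (Argo, 2004, Wes, k2), (Echo, 1990, Ola, rd), (Gamma, 2004, Ada, mkt), (Gamma, 2004, Jo, cs), (Gamma, 2004, Wes, k2), (Helix, 2004, Ada, mkt), (Helix, 2004, Jo, cs), (Helix, 2004, Wes, k2), (Omega, 2004, Ada, mkt), (Omega, 2004, Jo, cs), (Omega, 2004, Wes, k2), (Zephyr, 2004, Ada, mkt), (Zephyr, 2004, Jo, cs), (Zephyr, 2004, Wes, k2)}
Selection aname ≠ Ola: {(Argo, 2004, Ada, mkt), (Argo, 2004, Jo, cs), (Argo, 2004, Wes, k2), (Gamma, 2004, Ada, mkt), (Gamma, 2004, Jo, cs), (Gamma, 2004, Wes, k2), (Helix, 2004, Ada, mkt), (Helix, 2004, Jo, cs), (Helix, 2004, Wes, k2), (Omega, 2004, Ada, mkt), (Omega, 2004, Jo, cs), (Omega, 2004, Wes, k2), (Zephyr, 2004, Ada, mkt), (Zephyr, 2004, Jo, cs), (Zephyr, 2004, Wes, k2)}
Projecting to title, year (10 duplicate(s) eliminated): {(Argo, 2004), (Gamma, 2004), (Helix, 2004), (Omega, 2004), (Zephyr, 2004)}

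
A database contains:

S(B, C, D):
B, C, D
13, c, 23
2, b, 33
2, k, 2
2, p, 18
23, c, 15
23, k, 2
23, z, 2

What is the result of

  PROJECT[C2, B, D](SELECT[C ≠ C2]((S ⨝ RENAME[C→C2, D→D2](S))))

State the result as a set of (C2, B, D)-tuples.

{(b, 2, 18), (b, 2, 2), (c, 23, 2), (k, 2, 18), (k, 2, 33), (k, 23, 15), (k, 23, 2), (p, 2, 2), (p, 2, 33), (z, 23, 15), (z, 23, 2)}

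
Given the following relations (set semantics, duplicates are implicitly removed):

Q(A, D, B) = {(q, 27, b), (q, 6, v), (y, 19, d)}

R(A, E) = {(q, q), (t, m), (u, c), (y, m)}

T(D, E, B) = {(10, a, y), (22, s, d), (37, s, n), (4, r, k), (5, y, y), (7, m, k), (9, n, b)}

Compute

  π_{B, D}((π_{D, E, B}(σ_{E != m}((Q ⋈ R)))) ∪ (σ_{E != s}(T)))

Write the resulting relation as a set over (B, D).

Joining Q and R on A yields {(q, 27, b, q), (q, 6, v, q), (y, 19, d, m)}.
Apply σ_{E != m}; surviving tuples: {(q, 27, b, q), (q, 6, v, q)}
Projecting to D, E, B: {(27, q, b), (6, q, v)}
Apply σ_{E != s}; surviving tuples: {(10, a, y), (4, r, k), (5, y, y), (7, m, k), (9, n, b)}
Set union of the two operands is {(10, a, y), (27, q, b), (4, r, k), (5, y, y), (6, q, v), (7, m, k), (9, n, b)}.
Projecting to B, D: {(b, 27), (b, 9), (k, 4), (k, 7), (v, 6), (y, 10), (y, 5)}

{(b, 27), (b, 9), (k, 4), (k, 7), (v, 6), (y, 10), (y, 5)}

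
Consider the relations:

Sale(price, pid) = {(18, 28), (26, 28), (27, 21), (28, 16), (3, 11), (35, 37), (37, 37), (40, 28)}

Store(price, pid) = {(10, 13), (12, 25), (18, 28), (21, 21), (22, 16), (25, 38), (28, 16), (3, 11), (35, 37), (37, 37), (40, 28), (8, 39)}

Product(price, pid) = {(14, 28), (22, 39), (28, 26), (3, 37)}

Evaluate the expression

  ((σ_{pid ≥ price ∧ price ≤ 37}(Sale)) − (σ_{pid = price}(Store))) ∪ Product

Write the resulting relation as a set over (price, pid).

Filtering on pid ≥ price ∧ price ≤ 37 leaves {(18, 28), (26, 28), (3, 11), (35, 37), (37, 37)}.
Filtering on pid = price leaves {(21, 21), (37, 37)}.
Taking the difference: {(18, 28), (26, 28), (3, 11), (35, 37)}
Taking the union: {(14, 28), (18, 28), (22, 39), (26, 28), (28, 26), (3, 11), (3, 37), (35, 37)}

{(14, 28), (18, 28), (22, 39), (26, 28), (28, 26), (3, 11), (3, 37), (35, 37)}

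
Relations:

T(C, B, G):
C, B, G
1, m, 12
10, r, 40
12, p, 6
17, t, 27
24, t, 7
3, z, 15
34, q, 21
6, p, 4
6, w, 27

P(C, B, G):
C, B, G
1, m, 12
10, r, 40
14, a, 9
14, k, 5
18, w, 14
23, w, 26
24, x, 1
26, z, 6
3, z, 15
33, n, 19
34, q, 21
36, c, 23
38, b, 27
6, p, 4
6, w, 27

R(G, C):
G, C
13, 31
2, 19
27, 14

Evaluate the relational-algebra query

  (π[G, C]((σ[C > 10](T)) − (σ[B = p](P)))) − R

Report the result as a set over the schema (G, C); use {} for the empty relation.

{(21, 34), (27, 17), (6, 12), (7, 24)}

σ[C > 10]: keep tuples satisfying C > 10 → {(12, p, 6), (17, t, 27), (24, t, 7), (34, q, 21)}
σ[B = p]: keep tuples satisfying B = p → {(6, p, 4)}
Taking the difference: {(12, p, 6), (17, t, 27), (24, t, 7), (34, q, 21)}
Projecting to G, C: {(21, 34), (27, 17), (6, 12), (7, 24)}
Taking the difference: {(21, 34), (27, 17), (6, 12), (7, 24)}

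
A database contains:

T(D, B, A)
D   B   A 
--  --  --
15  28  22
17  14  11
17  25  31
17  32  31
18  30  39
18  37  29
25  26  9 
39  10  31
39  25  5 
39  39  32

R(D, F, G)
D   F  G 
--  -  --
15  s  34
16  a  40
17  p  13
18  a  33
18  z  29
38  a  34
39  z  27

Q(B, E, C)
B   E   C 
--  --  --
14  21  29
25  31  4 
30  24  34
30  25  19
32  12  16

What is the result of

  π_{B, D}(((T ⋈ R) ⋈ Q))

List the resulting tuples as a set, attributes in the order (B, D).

T ⋈ R (natural join on D): {(15, 28, 22, s, 34), (17, 14, 11, p, 13), (17, 25, 31, p, 13), (17, 32, 31, p, 13), (18, 30, 39, a, 33), (18, 30, 39, z, 29), (18, 37, 29, a, 33), (18, 37, 29, z, 29), (39, 10, 31, z, 27), (39, 25, 5, z, 27), (39, 39, 32, z, 27)}
(T ⋈ R) ⋈ Q (natural join on B): {(17, 14, 11, p, 13, 21, 29), (17, 25, 31, p, 13, 31, 4), (17, 32, 31, p, 13, 12, 16), (18, 30, 39, a, 33, 24, 34), (18, 30, 39, a, 33, 25, 19), (18, 30, 39, z, 29, 24, 34), (18, 30, 39, z, 29, 25, 19), (39, 25, 5, z, 27, 31, 4)}
π_{B, D} gives {(14, 17), (25, 17), (25, 39), (30, 18), (32, 17)} (3 duplicate(s) eliminated).

{(14, 17), (25, 17), (25, 39), (30, 18), (32, 17)}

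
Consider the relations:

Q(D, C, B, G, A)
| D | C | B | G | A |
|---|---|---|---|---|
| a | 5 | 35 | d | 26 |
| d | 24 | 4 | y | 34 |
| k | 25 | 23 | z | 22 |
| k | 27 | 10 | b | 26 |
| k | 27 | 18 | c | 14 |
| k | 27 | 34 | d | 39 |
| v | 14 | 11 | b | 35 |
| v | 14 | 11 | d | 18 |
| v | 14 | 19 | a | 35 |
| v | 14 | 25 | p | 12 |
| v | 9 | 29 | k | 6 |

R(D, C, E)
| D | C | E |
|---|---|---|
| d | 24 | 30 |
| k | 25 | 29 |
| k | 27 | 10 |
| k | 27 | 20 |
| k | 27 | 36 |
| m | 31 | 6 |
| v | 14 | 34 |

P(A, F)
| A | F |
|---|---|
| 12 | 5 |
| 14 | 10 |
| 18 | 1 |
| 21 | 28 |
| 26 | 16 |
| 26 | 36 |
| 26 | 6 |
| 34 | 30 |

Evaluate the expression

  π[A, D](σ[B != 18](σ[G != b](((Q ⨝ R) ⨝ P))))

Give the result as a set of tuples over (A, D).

{(12, v), (18, v), (34, d)}

Natural join on D, C: {(d, 24, 4, y, 34, 30), (k, 25, 23, z, 22, 29), (k, 27, 10, b, 26, 10), (k, 27, 10, b, 26, 20), (k, 27, 10, b, 26, 36), (k, 27, 18, c, 14, 10), (k, 27, 18, c, 14, 20), (k, 27, 18, c, 14, 36), (k, 27, 34, d, 39, 10), (k, 27, 34, d, 39, 20), (k, 27, 34, d, 39, 36), (v, 14, 11, b, 35, 34), (v, 14, 11, d, 18, 34), (v, 14, 19, a, 35, 34), (v, 14, 25, p, 12, 34)}
Natural join on A: {(d, 24, 4, y, 34, 30, 30), (k, 27, 10, b, 26, 10, 16), (k, 27, 10, b, 26, 10, 36), (k, 27, 10, b, 26, 10, 6), (k, 27, 10, b, 26, 20, 16), (k, 27, 10, b, 26, 20, 36), (k, 27, 10, b, 26, 20, 6), (k, 27, 10, b, 26, 36, 16), (k, 27, 10, b, 26, 36, 36), (k, 27, 10, b, 26, 36, 6), (k, 27, 18, c, 14, 10, 10), (k, 27, 18, c, 14, 20, 10), (k, 27, 18, c, 14, 36, 10), (v, 14, 11, d, 18, 34, 1), (v, 14, 25, p, 12, 34, 5)}
Filtering on G != b leaves {(d, 24, 4, y, 34, 30, 30), (k, 27, 18, c, 14, 10, 10), (k, 27, 18, c, 14, 20, 10), (k, 27, 18, c, 14, 36, 10), (v, 14, 11, d, 18, 34, 1), (v, 14, 25, p, 12, 34, 5)}.
Filtering on B != 18 leaves {(d, 24, 4, y, 34, 30, 30), (v, 14, 11, d, 18, 34, 1), (v, 14, 25, p, 12, 34, 5)}.
Keep only column(s) A, D: {(12, v), (18, v), (34, d)}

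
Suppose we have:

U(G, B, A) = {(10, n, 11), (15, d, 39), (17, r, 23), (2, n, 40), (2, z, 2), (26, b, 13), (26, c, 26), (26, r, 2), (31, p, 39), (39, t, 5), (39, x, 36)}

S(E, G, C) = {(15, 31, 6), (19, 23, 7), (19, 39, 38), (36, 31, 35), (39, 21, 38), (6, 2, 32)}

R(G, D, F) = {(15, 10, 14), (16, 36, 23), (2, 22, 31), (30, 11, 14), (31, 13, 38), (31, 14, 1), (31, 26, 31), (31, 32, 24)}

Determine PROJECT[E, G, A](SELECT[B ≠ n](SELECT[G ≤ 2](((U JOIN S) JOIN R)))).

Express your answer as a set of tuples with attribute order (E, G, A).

U ⋈ S (natural join on G): {(2, n, 40, 6, 32), (2, z, 2, 6, 32), (31, p, 39, 15, 6), (31, p, 39, 36, 35), (39, t, 5, 19, 38), (39, x, 36, 19, 38)}
(U JOIN S) ⋈ R (natural join on G): {(2, n, 40, 6, 32, 22, 31), (2, z, 2, 6, 32, 22, 31), (31, p, 39, 15, 6, 13, 38), (31, p, 39, 15, 6, 14, 1), (31, p, 39, 15, 6, 26, 31), (31, p, 39, 15, 6, 32, 24), (31, p, 39, 36, 35, 13, 38), (31, p, 39, 36, 35, 14, 1), (31, p, 39, 36, 35, 26, 31), (31, p, 39, 36, 35, 32, 24)}
Selection G ≤ 2: {(2, n, 40, 6, 32, 22, 31), (2, z, 2, 6, 32, 22, 31)}
Selection B ≠ n: {(2, z, 2, 6, 32, 22, 31)}
Keep only column(s) E, G, A: {(6, 2, 2)}

{(6, 2, 2)}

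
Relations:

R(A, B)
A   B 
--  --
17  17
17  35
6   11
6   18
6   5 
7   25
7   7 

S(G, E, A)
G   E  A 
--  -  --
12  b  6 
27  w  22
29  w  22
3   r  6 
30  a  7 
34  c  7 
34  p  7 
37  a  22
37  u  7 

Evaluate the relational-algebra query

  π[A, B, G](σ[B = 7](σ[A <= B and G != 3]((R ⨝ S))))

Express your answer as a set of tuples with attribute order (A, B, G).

{(7, 7, 30), (7, 7, 34), (7, 7, 37)}

Natural join on A: {(6, 11, 12, b), (6, 11, 3, r), (6, 18, 12, b), (6, 18, 3, r), (6, 5, 12, b), (6, 5, 3, r), (7, 25, 30, a), (7, 25, 34, c), (7, 25, 34, p), (7, 25, 37, u), (7, 7, 30, a), (7, 7, 34, c), (7, 7, 34, p), (7, 7, 37, u)}
Filtering on A <= B and G != 3 leaves {(6, 11, 12, b), (6, 18, 12, b), (7, 25, 30, a), (7, 25, 34, c), (7, 25, 34, p), (7, 25, 37, u), (7, 7, 30, a), (7, 7, 34, c), (7, 7, 34, p), (7, 7, 37, u)}.
Filtering on B = 7 leaves {(7, 7, 30, a), (7, 7, 34, c), (7, 7, 34, p), (7, 7, 37, u)}.
π[A, B, G]: project onto (A, B, G) (1 duplicate(s) eliminated) → {(7, 7, 30), (7, 7, 34), (7, 7, 37)}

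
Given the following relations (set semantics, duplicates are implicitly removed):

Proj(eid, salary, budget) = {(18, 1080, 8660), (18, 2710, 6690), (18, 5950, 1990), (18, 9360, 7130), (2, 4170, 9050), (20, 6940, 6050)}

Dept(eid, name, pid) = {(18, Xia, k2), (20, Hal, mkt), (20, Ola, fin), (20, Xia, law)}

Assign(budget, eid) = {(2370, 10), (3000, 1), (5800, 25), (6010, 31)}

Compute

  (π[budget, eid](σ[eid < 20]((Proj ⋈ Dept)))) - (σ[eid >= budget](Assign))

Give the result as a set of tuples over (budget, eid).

Proj ⋈ Dept (natural join on eid): {(18, 1080, 8660, Xia, k2), (18, 2710, 6690, Xia, k2), (18, 5950, 1990, Xia, k2), (18, 9360, 7130, Xia, k2), (20, 6940, 6050, Hal, mkt), (20, 6940, 6050, Ola, fin), (20, 6940, 6050, Xia, law)}
Apply σ_{eid < 20}; surviving tuples: {(18, 1080, 8660, Xia, k2), (18, 2710, 6690, Xia, k2), (18, 5950, 1990, Xia, k2), (18, 9360, 7130, Xia, k2)}
π[budget, eid]: project onto (budget, eid) → {(1990, 18), (6690, 18), (7130, 18), (8660, 18)}
Apply σ_{eid >= budget}; surviving tuples: {}
Difference: {(1990, 18), (6690, 18), (7130, 18), (8660, 18)} with {} → {(1990, 18), (6690, 18), (7130, 18), (8660, 18)}

{(1990, 18), (6690, 18), (7130, 18), (8660, 18)}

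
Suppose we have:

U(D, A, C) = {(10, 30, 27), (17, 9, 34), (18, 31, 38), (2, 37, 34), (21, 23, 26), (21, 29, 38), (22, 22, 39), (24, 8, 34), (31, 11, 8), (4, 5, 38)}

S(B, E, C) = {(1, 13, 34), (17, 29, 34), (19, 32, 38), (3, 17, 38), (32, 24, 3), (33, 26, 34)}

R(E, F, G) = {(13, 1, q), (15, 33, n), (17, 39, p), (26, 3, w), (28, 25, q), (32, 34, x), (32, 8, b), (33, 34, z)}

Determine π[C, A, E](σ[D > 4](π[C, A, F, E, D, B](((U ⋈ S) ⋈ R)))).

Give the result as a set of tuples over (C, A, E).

Joining U and S on C yields {(17, 9, 34, 1, 13), (17, 9, 34, 17, 29), (17, 9, 34, 33, 26), (18, 31, 38, 19, 32), (18, 31, 38, 3, 17), (2, 37, 34, 1, 13), (2, 37, 34, 17, 29), (2, 37, 34, 33, 26), (21, 29, 38, 19, 32), (21, 29, 38, 3, 17), (24, 8, 34, 1, 13), (24, 8, 34, 17, 29), (24, 8, 34, 33, 26), (4, 5, 38, 19, 32), (4, 5, 38, 3, 17)}.
Joining (U ⋈ S) and R on E yields {(17, 9, 34, 1, 13, 1, q), (17, 9, 34, 33, 26, 3, w), (18, 31, 38, 19, 32, 34, x), (18, 31, 38, 19, 32, 8, b), (18, 31, 38, 3, 17, 39, p), (2, 37, 34, 1, 13, 1, q), (2, 37, 34, 33, 26, 3, w), (21, 29, 38, 19, 32, 34, x), (21, 29, 38, 19, 32, 8, b), (21, 29, 38, 3, 17, 39, p), (24, 8, 34, 1, 13, 1, q), (24, 8, 34, 33, 26, 3, w), (4, 5, 38, 19, 32, 34, x), (4, 5, 38, 19, 32, 8, b), (4, 5, 38, 3, 17, 39, p)}.
Projecting to C, A, F, E, D, B: {(34, 37, 1, 13, 2, 1), (34, 37, 3, 26, 2, 33), (34, 8, 1, 13, 24, 1), (34, 8, 3, 26, 24, 33), (34, 9, 1, 13, 17, 1), (34, 9, 3, 26, 17, 33), (38, 29, 34, 32, 21, 19), (38, 29, 39, 17, 21, 3), (38, 29, 8, 32, 21, 19), (38, 31, 34, 32, 18, 19), (38, 31, 39, 17, 18, 3), (38, 31, 8, 32, 18, 19), (38, 5, 34, 32, 4, 19), (38, 5, 39, 17, 4, 3), (38, 5, 8, 32, 4, 19)}
Selection D > 4: {(34, 8, 1, 13, 24, 1), (34, 8, 3, 26, 24, 33), (34, 9, 1, 13, 17, 1), (34, 9, 3, 26, 17, 33), (38, 29, 34, 32, 21, 19), (38, 29, 39, 17, 21, 3), (38, 29, 8, 32, 21, 19), (38, 31, 34, 32, 18, 19), (38, 31, 39, 17, 18, 3), (38, 31, 8, 32, 18, 19)}
Projecting to C, A, E (2 duplicate(s) eliminated): {(34, 8, 13), (34, 8, 26), (34, 9, 13), (34, 9, 26), (38, 29, 17), (38, 29, 32), (38, 31, 17), (38, 31, 32)}

{(34, 8, 13), (34, 8, 26), (34, 9, 13), (34, 9, 26), (38, 29, 17), (38, 29, 32), (38, 31, 17), (38, 31, 32)}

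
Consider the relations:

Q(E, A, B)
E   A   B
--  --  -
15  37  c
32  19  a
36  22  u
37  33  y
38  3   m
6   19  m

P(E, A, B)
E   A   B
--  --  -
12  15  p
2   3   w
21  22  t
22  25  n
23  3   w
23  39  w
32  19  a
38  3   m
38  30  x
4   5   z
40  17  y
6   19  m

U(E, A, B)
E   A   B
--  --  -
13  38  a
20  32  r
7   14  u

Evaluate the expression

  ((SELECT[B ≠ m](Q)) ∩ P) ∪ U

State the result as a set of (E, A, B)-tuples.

{(13, 38, a), (20, 32, r), (32, 19, a), (7, 14, u)}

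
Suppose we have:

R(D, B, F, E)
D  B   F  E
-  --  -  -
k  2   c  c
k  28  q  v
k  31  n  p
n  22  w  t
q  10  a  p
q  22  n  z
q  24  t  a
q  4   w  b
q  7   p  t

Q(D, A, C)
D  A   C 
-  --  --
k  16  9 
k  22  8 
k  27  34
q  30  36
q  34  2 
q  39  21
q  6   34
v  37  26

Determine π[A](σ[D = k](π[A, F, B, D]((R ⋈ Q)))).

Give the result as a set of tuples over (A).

R ⋈ Q (natural join on D): {(k, 2, c, c, 16, 9), (k, 2, c, c, 22, 8), (k, 2, c, c, 27, 34), (k, 28, q, v, 16, 9), (k, 28, q, v, 22, 8), (k, 28, q, v, 27, 34), (k, 31, n, p, 16, 9), (k, 31, n, p, 22, 8), (k, 31, n, p, 27, 34), (q, 10, a, p, 30, 36), (q, 10, a, p, 34, 2), (q, 10, a, p, 39, 21), (q, 10, a, p, 6, 34), (q, 22, n, z, 30, 36), (q, 22, n, z, 34, 2), (q, 22, n, z, 39, 21), (q, 22, n, z, 6, 34), (q, 24, t, a, 30, 36), (q, 24, t, a, 34, 2), (q, 24, t, a, 39, 21), (q, 24, t, a, 6, 34), (q, 4, w, b, 30, 36), (q, 4, w, b, 34, 2), (q, 4, w, b, 39, 21), (q, 4, w, b, 6, 34), (q, 7, p, t, 30, 36), (q, 7, p, t, 34, 2), (q, 7, p, t, 39, 21), (q, 7, p, t, 6, 34)}
π_{A, F, B, D} gives {(16, c, 2, k), (16, n, 31, k), (16, q, 28, k), (22, c, 2, k), (22, n, 31, k), (22, q, 28, k), (27, c, 2, k), (27, n, 31, k), (27, q, 28, k), (30, a, 10, q), (30, n, 22, q), (30, p, 7, q), (30, t, 24, q), (30, w, 4, q), (34, a, 10, q), (34, n, 22, q), (34, p, 7, q), (34, t, 24, q), (34, w, 4, q), (39, a, 10, q), (39, n, 22, q), (39, p, 7, q), (39, t, 24, q), (39, w, 4, q), (6, a, 10, q), (6, n, 22, q), (6, p, 7, q), (6, t, 24, q), (6, w, 4, q)}.
σ[D = k]: keep tuples satisfying D = k → {(16, c, 2, k), (16, n, 31, k), (16, q, 28, k), (22, c, 2, k), (22, n, 31, k), (22, q, 28, k), (27, c, 2, k), (27, n, 31, k), (27, q, 28, k)}
π_{A} gives {16, 22, 27} (6 duplicate(s) eliminated).

{16, 22, 27}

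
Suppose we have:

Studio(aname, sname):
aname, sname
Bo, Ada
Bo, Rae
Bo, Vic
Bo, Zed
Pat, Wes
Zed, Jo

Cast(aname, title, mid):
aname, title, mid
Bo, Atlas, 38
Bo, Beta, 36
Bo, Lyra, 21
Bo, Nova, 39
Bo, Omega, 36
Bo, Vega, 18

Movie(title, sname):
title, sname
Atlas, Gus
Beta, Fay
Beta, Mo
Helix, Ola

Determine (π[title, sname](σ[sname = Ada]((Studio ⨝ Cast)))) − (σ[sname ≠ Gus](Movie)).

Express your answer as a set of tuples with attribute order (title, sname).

Studio ⋈ Cast (natural join on aname): {(Bo, Ada, Atlas, 38), (Bo, Ada, Beta, 36), (Bo, Ada, Lyra, 21), (Bo, Ada, Nova, 39), (Bo, Ada, Omega, 36), (Bo, Ada, Vega, 18), (Bo, Rae, Atlas, 38), (Bo, Rae, Beta, 36), (Bo, Rae, Lyra, 21), (Bo, Rae, Nova, 39), (Bo, Rae, Omega, 36), (Bo, Rae, Vega, 18), (Bo, Vic, Atlas, 38), (Bo, Vic, Beta, 36), (Bo, Vic, Lyra, 21), (Bo, Vic, Nova, 39), (Bo, Vic, Omega, 36), (Bo, Vic, Vega, 18), (Bo, Zed, Atlas, 38), (Bo, Zed, Beta, 36), (Bo, Zed, Lyra, 21), (Bo, Zed, Nova, 39), (Bo, Zed, Omega, 36), (Bo, Zed, Vega, 18)}
Apply σ_{sname = Ada}; surviving tuples: {(Bo, Ada, Atlas, 38), (Bo, Ada, Beta, 36), (Bo, Ada, Lyra, 21), (Bo, Ada, Nova, 39), (Bo, Ada, Omega, 36), (Bo, Ada, Vega, 18)}
π_{title, sname} gives {(Atlas, Ada), (Beta, Ada), (Lyra, Ada), (Nova, Ada), (Omega, Ada), (Vega, Ada)}.
Apply σ_{sname ≠ Gus}; surviving tuples: {(Beta, Fay), (Beta, Mo), (Helix, Ola)}
Set difference of the two operands is {(Atlas, Ada), (Beta, Ada), (Lyra, Ada), (Nova, Ada), (Omega, Ada), (Vega, Ada)}.

{(Atlas, Ada), (Beta, Ada), (Lyra, Ada), (Nova, Ada), (Omega, Ada), (Vega, Ada)}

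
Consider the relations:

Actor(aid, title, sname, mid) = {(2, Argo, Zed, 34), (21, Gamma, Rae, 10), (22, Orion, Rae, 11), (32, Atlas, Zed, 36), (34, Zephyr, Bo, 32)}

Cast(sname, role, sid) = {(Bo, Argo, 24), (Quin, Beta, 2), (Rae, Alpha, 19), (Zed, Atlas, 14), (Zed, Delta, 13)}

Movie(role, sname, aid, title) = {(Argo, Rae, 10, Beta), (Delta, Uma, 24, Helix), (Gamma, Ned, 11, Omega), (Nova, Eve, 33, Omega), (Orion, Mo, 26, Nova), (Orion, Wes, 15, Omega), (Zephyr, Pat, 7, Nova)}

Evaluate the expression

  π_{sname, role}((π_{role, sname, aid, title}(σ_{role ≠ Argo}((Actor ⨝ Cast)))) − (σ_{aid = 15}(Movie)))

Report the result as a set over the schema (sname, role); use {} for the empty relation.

{(Rae, Alpha), (Zed, Atlas), (Zed, Delta)}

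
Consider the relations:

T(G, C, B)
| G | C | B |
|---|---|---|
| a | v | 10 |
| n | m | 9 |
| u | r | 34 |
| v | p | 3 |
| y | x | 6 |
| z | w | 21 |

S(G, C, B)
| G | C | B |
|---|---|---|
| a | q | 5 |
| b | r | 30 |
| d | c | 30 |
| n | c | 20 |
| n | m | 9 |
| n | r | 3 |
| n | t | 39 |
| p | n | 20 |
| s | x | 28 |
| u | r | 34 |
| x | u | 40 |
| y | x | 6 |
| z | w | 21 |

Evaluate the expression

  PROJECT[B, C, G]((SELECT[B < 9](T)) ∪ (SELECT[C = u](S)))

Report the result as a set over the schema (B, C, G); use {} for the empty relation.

{(3, p, v), (40, u, x), (6, x, y)}

Selection B < 9: {(v, p, 3), (y, x, 6)}
Selection C = u: {(x, u, 40)}
Taking the union: {(v, p, 3), (x, u, 40), (y, x, 6)}
π_{B, C, G} gives {(3, p, v), (40, u, x), (6, x, y)}.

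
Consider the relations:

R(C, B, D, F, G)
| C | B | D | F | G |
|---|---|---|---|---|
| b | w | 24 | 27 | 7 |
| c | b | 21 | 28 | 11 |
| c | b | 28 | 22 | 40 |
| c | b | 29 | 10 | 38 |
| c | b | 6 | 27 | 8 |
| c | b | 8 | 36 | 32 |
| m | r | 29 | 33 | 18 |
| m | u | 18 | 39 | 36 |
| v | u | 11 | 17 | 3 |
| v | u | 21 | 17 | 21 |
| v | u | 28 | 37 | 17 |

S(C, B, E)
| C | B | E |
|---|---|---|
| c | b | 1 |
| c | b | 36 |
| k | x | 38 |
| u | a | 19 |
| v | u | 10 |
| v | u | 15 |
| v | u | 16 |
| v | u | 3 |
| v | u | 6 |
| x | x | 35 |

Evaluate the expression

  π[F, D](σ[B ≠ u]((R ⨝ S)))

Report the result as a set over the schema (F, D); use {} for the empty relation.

Natural join on C, B: {(c, b, 21, 28, 11, 1), (c, b, 21, 28, 11, 36), (c, b, 28, 22, 40, 1), (c, b, 28, 22, 40, 36), (c, b, 29, 10, 38, 1), (c, b, 29, 10, 38, 36), (c, b, 6, 27, 8, 1), (c, b, 6, 27, 8, 36), (c, b, 8, 36, 32, 1), (c, b, 8, 36, 32, 36), (v, u, 11, 17, 3, 10), (v, u, 11, 17, 3, 15), (v, u, 11, 17, 3, 16), (v, u, 11, 17, 3, 3), (v, u, 11, 17, 3, 6), (v, u, 21, 17, 21, 10), (v, u, 21, 17, 21, 15), (v, u, 21, 17, 21, 16), (v, u, 21, 17, 21, 3), (v, u, 21, 17, 21, 6), (v, u, 28, 37, 17, 10), (v, u, 28, 37, 17, 15), (v, u, 28, 37, 17, 16), (v, u, 28, 37, 17, 3), (v, u, 28, 37, 17, 6)}
Selection B ≠ u: {(c, b, 21, 28, 11, 1), (c, b, 21, 28, 11, 36), (c, b, 28, 22, 40, 1), (c, b, 28, 22, 40, 36), (c, b, 29, 10, 38, 1), (c, b, 29, 10, 38, 36), (c, b, 6, 27, 8, 1), (c, b, 6, 27, 8, 36), (c, b, 8, 36, 32, 1), (c, b, 8, 36, 32, 36)}
π[F, D]: project onto (F, D) (5 duplicate(s) eliminated) → {(10, 29), (22, 28), (27, 6), (28, 21), (36, 8)}

{(10, 29), (22, 28), (27, 6), (28, 21), (36, 8)}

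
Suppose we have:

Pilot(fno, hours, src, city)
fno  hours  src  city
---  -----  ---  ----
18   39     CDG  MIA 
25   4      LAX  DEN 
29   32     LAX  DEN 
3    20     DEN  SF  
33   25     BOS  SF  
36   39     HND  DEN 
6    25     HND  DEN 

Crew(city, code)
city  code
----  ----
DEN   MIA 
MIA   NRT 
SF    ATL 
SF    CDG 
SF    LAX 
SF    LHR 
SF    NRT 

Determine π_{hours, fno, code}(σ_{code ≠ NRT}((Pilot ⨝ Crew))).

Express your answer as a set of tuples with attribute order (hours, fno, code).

{(20, 3, ATL), (20, 3, CDG), (20, 3, LAX), (20, 3, LHR), (25, 33, ATL), (25, 33, CDG), (25, 33, LAX), (25, 33, LHR), (25, 6, MIA), (32, 29, MIA), (39, 36, MIA), (4, 25, MIA)}

Joining Pilot and Crew on city yields {(18, 39, CDG, MIA, NRT), (25, 4, LAX, DEN, MIA), (29, 32, LAX, DEN, MIA), (3, 20, DEN, SF, ATL), (3, 20, DEN, SF, CDG), (3, 20, DEN, SF, LAX), (3, 20, DEN, SF, LHR), (3, 20, DEN, SF, NRT), (33, 25, BOS, SF, ATL), (33, 25, BOS, SF, CDG), (33, 25, BOS, SF, LAX), (33, 25, BOS, SF, LHR), (33, 25, BOS, SF, NRT), (36, 39, HND, DEN, MIA), (6, 25, HND, DEN, MIA)}.
Filtering on code ≠ NRT leaves {(25, 4, LAX, DEN, MIA), (29, 32, LAX, DEN, MIA), (3, 20, DEN, SF, ATL), (3, 20, DEN, SF, CDG), (3, 20, DEN, SF, LAX), (3, 20, DEN, SF, LHR), (33, 25, BOS, SF, ATL), (33, 25, BOS, SF, CDG), (33, 25, BOS, SF, LAX), (33, 25, BOS, SF, LHR), (36, 39, HND, DEN, MIA), (6, 25, HND, DEN, MIA)}.
π[hours, fno, code]: project onto (hours, fno, code) → {(20, 3, ATL), (20, 3, CDG), (20, 3, LAX), (20, 3, LHR), (25, 33, ATL), (25, 33, CDG), (25, 33, LAX), (25, 33, LHR), (25, 6, MIA), (32, 29, MIA), (39, 36, MIA), (4, 25, MIA)}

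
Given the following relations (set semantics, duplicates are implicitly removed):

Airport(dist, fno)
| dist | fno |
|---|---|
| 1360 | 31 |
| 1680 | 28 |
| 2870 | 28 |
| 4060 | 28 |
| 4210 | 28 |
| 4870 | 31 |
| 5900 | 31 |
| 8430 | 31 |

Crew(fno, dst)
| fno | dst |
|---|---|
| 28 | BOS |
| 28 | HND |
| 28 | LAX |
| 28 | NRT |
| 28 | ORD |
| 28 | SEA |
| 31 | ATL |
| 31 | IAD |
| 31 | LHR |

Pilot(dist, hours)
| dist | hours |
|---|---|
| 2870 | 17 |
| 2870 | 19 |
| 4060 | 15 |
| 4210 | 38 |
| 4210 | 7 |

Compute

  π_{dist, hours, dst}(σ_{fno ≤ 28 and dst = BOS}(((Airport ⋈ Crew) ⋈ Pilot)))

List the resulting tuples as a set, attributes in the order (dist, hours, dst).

{(2870, 17, BOS), (2870, 19, BOS), (4060, 15, BOS), (4210, 38, BOS), (4210, 7, BOS)}

Natural join on fno: {(1360, 31, ATL), (1360, 31, IAD), (1360, 31, LHR), (1680, 28, BOS), (1680, 28, HND), (1680, 28, LAX), (1680, 28, NRT), (1680, 28, ORD), (1680, 28, SEA), (2870, 28, BOS), (2870, 28, HND), (2870, 28, LAX), (2870, 28, NRT), (2870, 28, ORD), (2870, 28, SEA), (4060, 28, BOS), (4060, 28, HND), (4060, 28, LAX), (4060, 28, NRT), (4060, 28, ORD), (4060, 28, SEA), (4210, 28, BOS), (4210, 28, HND), (4210, 28, LAX), (4210, 28, NRT), (4210, 28, ORD), (4210, 28, SEA), (4870, 31, ATL), (4870, 31, IAD), (4870, 31, LHR), (5900, 31, ATL), (5900, 31, IAD), (5900, 31, LHR), (8430, 31, ATL), (8430, 31, IAD), (8430, 31, LHR)}
Natural join on dist: {(2870, 28, BOS, 17), (2870, 28, BOS, 19), (2870, 28, HND, 17), (2870, 28, HND, 19), (2870, 28, LAX, 17), (2870, 28, LAX, 19), (2870, 28, NRT, 17), (2870, 28, NRT, 19), (2870, 28, ORD, 17), (2870, 28, ORD, 19), (2870, 28, SEA, 17), (2870, 28, SEA, 19), (4060, 28, BOS, 15), (4060, 28, HND, 15), (4060, 28, LAX, 15), (4060, 28, NRT, 15), (4060, 28, ORD, 15), (4060, 28, SEA, 15), (4210, 28, BOS, 38), (4210, 28, BOS, 7), (4210, 28, HND, 38), (4210, 28, HND, 7), (4210, 28, LAX, 38), (4210, 28, LAX, 7), (4210, 28, NRT, 38), (4210, 28, NRT, 7), (4210, 28, ORD, 38), (4210, 28, ORD, 7), (4210, 28, SEA, 38), (4210, 28, SEA, 7)}
σ[fno ≤ 28 and dst = BOS]: keep tuples satisfying fno ≤ 28 and dst = BOS → {(2870, 28, BOS, 17), (2870, 28, BOS, 19), (4060, 28, BOS, 15), (4210, 28, BOS, 38), (4210, 28, BOS, 7)}
π[dist, hours, dst]: project onto (dist, hours, dst) → {(2870, 17, BOS), (2870, 19, BOS), (4060, 15, BOS), (4210, 38, BOS), (4210, 7, BOS)}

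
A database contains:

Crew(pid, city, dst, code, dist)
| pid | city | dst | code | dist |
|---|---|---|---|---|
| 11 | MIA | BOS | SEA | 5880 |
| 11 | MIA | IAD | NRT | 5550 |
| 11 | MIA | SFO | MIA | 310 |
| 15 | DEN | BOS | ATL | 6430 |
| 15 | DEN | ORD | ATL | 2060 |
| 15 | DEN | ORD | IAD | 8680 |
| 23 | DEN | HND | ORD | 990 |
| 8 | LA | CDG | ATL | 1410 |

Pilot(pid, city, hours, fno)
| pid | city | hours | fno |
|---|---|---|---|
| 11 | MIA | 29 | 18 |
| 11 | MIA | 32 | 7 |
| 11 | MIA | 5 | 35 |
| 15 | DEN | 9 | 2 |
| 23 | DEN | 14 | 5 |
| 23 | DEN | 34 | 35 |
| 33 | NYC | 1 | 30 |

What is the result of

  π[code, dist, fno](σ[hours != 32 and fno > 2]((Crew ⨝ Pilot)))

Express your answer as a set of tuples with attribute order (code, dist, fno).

{(MIA, 310, 18), (MIA, 310, 35), (NRT, 5550, 18), (NRT, 5550, 35), (ORD, 990, 35), (ORD, 990, 5), (SEA, 5880, 18), (SEA, 5880, 35)}

Joining Crew and Pilot on pid, city yields {(11, MIA, BOS, SEA, 5880, 29, 18), (11, MIA, BOS, SEA, 5880, 32, 7), (11, MIA, BOS, SEA, 5880, 5, 35), (11, MIA, IAD, NRT, 5550, 29, 18), (11, MIA, IAD, NRT, 5550, 32, 7), (11, MIA, IAD, NRT, 5550, 5, 35), (11, MIA, SFO, MIA, 310, 29, 18), (11, MIA, SFO, MIA, 310, 32, 7), (11, MIA, SFO, MIA, 310, 5, 35), (15, DEN, BOS, ATL, 6430, 9, 2), (15, DEN, ORD, ATL, 2060, 9, 2), (15, DEN, ORD, IAD, 8680, 9, 2), (23, DEN, HND, ORD, 990, 14, 5), (23, DEN, HND, ORD, 990, 34, 35)}.
Apply σ_{hours != 32 and fno > 2}; surviving tuples: {(11, MIA, BOS, SEA, 5880, 29, 18), (11, MIA, BOS, SEA, 5880, 5, 35), (11, MIA, IAD, NRT, 5550, 29, 18), (11, MIA, IAD, NRT, 5550, 5, 35), (11, MIA, SFO, MIA, 310, 29, 18), (11, MIA, SFO, MIA, 310, 5, 35), (23, DEN, HND, ORD, 990, 14, 5), (23, DEN, HND, ORD, 990, 34, 35)}
Keep only column(s) code, dist, fno: {(MIA, 310, 18), (MIA, 310, 35), (NRT, 5550, 18), (NRT, 5550, 35), (ORD, 990, 35), (ORD, 990, 5), (SEA, 5880, 18), (SEA, 5880, 35)}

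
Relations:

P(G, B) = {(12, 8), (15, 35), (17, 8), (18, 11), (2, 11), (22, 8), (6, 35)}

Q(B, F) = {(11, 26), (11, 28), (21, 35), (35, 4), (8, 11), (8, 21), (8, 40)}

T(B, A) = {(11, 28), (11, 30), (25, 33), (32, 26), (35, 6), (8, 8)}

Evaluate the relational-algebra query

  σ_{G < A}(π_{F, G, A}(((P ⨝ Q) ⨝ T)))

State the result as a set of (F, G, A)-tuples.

{(26, 18, 28), (26, 18, 30), (26, 2, 28), (26, 2, 30), (28, 18, 28), (28, 18, 30), (28, 2, 28), (28, 2, 30)}

P ⋈ Q (natural join on B): {(12, 8, 11), (12, 8, 21), (12, 8, 40), (15, 35, 4), (17, 8, 11), (17, 8, 21), (17, 8, 40), (18, 11, 26), (18, 11, 28), (2, 11, 26), (2, 11, 28), (22, 8, 11), (22, 8, 21), (22, 8, 40), (6, 35, 4)}
(P ⨝ Q) ⋈ T (natural join on B): {(12, 8, 11, 8), (12, 8, 21, 8), (12, 8, 40, 8), (15, 35, 4, 6), (17, 8, 11, 8), (17, 8, 21, 8), (17, 8, 40, 8), (18, 11, 26, 28), (18, 11, 26, 30), (18, 11, 28, 28), (18, 11, 28, 30), (2, 11, 26, 28), (2, 11, 26, 30), (2, 11, 28, 28), (2, 11, 28, 30), (22, 8, 11, 8), (22, 8, 21, 8), (22, 8, 40, 8), (6, 35, 4, 6)}
π[F, G, A]: project onto (F, G, A) → {(11, 12, 8), (11, 17, 8), (11, 22, 8), (21, 12, 8), (21, 17, 8), (21, 22, 8), (26, 18, 28), (26, 18, 30), (26, 2, 28), (26, 2, 30), (28, 18, 28), (28, 18, 30), (28, 2, 28), (28, 2, 30), (4, 15, 6), (4, 6, 6), (40, 12, 8), (40, 17, 8), (40, 22, 8)}
Apply σ_{G < A}; surviving tuples: {(26, 18, 28), (26, 18, 30), (26, 2, 28), (26, 2, 30), (28, 18, 28), (28, 18, 30), (28, 2, 28), (28, 2, 30)}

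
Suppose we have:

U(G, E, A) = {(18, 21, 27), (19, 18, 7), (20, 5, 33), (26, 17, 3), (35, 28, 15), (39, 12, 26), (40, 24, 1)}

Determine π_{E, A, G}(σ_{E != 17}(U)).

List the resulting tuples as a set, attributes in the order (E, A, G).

{(12, 26, 39), (18, 7, 19), (21, 27, 18), (24, 1, 40), (28, 15, 35), (5, 33, 20)}

Apply σ_{E != 17}; surviving tuples: {(18, 21, 27), (19, 18, 7), (20, 5, 33), (35, 28, 15), (39, 12, 26), (40, 24, 1)}
π[E, A, G]: project onto (E, A, G) → {(12, 26, 39), (18, 7, 19), (21, 27, 18), (24, 1, 40), (28, 15, 35), (5, 33, 20)}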